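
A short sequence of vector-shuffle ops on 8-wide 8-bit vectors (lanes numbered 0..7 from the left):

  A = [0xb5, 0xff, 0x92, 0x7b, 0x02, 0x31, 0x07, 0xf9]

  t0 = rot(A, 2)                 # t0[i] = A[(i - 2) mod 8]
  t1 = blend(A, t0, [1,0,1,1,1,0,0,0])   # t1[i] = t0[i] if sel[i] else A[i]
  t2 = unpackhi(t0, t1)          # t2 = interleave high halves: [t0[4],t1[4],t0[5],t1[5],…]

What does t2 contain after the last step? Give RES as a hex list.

  t0: 07 f9 b5 ff 92 7b 02 31
  t1: 07 ff b5 ff 92 31 07 f9
  t2: 92 92 7b 31 02 07 31 f9

RES = [0x92, 0x92, 0x7b, 0x31, 0x02, 0x07, 0x31, 0xf9]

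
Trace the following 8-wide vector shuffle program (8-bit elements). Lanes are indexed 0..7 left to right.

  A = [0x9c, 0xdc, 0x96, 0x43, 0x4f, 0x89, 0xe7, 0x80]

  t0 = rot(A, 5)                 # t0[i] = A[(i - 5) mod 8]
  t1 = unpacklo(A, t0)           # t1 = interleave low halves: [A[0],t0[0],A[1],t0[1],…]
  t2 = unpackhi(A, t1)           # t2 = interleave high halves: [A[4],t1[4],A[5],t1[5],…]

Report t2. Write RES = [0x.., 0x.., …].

RES = [ 0x4f  0x96  0x89  0x89  0xe7  0x43  0x80  0xe7 ]

  t0: 43 4f 89 e7 80 9c dc 96
  t1: 9c 43 dc 4f 96 89 43 e7
  t2: 4f 96 89 89 e7 43 80 e7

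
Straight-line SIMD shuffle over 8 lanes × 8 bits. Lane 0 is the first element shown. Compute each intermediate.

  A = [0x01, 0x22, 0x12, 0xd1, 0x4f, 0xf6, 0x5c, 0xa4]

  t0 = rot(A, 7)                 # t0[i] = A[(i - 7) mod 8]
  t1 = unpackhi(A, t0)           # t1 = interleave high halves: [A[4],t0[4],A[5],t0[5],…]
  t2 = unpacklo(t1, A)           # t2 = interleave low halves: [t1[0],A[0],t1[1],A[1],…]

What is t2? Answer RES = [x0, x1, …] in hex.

t0 = [0x22, 0x12, 0xd1, 0x4f, 0xf6, 0x5c, 0xa4, 0x01]
t1 = [0x4f, 0xf6, 0xf6, 0x5c, 0x5c, 0xa4, 0xa4, 0x01]
t2 = [0x4f, 0x01, 0xf6, 0x22, 0xf6, 0x12, 0x5c, 0xd1]

RES = [ 0x4f  0x01  0xf6  0x22  0xf6  0x12  0x5c  0xd1 ]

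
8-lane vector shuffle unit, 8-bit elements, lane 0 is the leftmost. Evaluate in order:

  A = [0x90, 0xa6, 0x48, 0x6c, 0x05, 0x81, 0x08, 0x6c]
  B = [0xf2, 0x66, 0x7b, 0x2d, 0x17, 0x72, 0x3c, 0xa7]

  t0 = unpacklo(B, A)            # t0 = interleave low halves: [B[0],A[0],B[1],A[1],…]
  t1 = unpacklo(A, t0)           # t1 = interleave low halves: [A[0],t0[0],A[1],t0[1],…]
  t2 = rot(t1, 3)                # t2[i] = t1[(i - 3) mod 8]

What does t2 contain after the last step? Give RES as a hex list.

→ t0 |f2|90|66|a6|7b|48|2d|6c|
→ t1 |90|f2|a6|90|48|66|6c|a6|
→ t2 |66|6c|a6|90|f2|a6|90|48|

RES = [0x66, 0x6c, 0xa6, 0x90, 0xf2, 0xa6, 0x90, 0x48]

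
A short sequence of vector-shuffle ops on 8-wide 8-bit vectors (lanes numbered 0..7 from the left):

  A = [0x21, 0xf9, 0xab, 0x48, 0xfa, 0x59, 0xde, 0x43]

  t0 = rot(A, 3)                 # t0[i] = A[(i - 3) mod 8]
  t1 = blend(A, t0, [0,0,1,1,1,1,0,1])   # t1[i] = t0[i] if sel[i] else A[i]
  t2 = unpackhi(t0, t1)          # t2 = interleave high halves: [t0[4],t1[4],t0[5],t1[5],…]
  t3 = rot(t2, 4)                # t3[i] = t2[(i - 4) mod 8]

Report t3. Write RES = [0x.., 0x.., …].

RES = [0x48, 0xde, 0xfa, 0xfa, 0xf9, 0xf9, 0xab, 0xab]

  t0: 59 de 43 21 f9 ab 48 fa
  t1: 21 f9 43 21 f9 ab de fa
  t2: f9 f9 ab ab 48 de fa fa
  t3: 48 de fa fa f9 f9 ab ab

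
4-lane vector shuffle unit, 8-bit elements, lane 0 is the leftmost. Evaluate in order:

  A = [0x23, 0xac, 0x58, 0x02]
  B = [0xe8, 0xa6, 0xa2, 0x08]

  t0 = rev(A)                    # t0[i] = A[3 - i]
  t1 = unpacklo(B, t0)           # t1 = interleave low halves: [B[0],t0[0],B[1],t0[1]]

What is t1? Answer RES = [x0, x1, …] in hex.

  t0: 02 58 ac 23
  t1: e8 02 a6 58

RES = [0xe8, 0x02, 0xa6, 0x58]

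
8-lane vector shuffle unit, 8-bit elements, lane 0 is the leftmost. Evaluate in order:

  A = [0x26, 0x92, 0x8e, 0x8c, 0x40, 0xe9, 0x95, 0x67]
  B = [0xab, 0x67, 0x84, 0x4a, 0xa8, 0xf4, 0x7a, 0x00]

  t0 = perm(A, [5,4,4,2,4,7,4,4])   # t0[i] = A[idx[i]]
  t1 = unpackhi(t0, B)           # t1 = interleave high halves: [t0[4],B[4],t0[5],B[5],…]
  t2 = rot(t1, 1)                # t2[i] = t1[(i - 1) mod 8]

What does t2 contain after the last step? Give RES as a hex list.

RES = [ 0x00  0x40  0xa8  0x67  0xf4  0x40  0x7a  0x40 ]

→ t0 |e9|40|40|8e|40|67|40|40|
→ t1 |40|a8|67|f4|40|7a|40|00|
→ t2 |00|40|a8|67|f4|40|7a|40|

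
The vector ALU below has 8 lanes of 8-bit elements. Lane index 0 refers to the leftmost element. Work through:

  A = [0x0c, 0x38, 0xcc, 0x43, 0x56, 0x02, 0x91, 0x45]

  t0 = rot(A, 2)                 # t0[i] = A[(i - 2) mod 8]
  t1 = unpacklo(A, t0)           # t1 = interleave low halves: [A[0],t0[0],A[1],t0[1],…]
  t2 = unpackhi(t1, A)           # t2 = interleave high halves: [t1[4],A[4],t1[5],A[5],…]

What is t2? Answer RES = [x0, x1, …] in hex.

RES = [0xcc, 0x56, 0x0c, 0x02, 0x43, 0x91, 0x38, 0x45]

t0 = [0x91, 0x45, 0x0c, 0x38, 0xcc, 0x43, 0x56, 0x02]
t1 = [0x0c, 0x91, 0x38, 0x45, 0xcc, 0x0c, 0x43, 0x38]
t2 = [0xcc, 0x56, 0x0c, 0x02, 0x43, 0x91, 0x38, 0x45]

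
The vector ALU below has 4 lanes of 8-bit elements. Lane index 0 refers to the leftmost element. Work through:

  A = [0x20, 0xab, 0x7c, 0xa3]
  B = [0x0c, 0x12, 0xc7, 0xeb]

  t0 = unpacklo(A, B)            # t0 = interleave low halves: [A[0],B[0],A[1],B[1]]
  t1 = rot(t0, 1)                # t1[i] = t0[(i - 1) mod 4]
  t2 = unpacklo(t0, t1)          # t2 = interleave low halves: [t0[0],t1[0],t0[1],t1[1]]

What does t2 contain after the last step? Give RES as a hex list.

RES = [0x20, 0x12, 0x0c, 0x20]

→ t0 |20|0c|ab|12|
→ t1 |12|20|0c|ab|
→ t2 |20|12|0c|20|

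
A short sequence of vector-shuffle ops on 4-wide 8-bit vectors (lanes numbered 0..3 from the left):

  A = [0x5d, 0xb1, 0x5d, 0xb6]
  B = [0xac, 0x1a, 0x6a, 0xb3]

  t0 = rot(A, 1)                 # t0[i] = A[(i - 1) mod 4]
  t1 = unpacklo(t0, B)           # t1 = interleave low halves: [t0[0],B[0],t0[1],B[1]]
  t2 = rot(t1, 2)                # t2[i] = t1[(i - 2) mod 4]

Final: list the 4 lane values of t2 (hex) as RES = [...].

t0 = [0xb6, 0x5d, 0xb1, 0x5d]
t1 = [0xb6, 0xac, 0x5d, 0x1a]
t2 = [0x5d, 0x1a, 0xb6, 0xac]

RES = [0x5d, 0x1a, 0xb6, 0xac]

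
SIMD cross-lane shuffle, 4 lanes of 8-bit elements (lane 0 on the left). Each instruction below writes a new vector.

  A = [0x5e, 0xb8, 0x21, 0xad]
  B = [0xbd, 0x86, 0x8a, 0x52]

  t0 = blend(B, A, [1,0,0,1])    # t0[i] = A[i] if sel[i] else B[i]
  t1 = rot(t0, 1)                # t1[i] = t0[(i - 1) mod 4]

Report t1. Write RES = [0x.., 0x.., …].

t0 = [0x5e, 0x86, 0x8a, 0xad]
t1 = [0xad, 0x5e, 0x86, 0x8a]

RES = [0xad, 0x5e, 0x86, 0x8a]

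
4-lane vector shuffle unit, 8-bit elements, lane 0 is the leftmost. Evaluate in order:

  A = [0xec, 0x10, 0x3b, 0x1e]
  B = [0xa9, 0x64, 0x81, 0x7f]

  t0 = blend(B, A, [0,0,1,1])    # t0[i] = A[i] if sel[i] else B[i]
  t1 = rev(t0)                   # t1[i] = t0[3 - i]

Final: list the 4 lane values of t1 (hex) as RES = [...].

RES = [0x1e, 0x3b, 0x64, 0xa9]

→ t0 |a9|64|3b|1e|
→ t1 |1e|3b|64|a9|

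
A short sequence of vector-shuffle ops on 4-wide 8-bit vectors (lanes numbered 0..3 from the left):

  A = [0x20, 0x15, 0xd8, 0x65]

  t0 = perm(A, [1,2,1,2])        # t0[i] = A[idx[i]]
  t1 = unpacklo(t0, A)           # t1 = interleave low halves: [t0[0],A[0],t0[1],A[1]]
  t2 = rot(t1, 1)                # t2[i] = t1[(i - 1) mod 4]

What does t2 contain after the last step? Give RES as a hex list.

  t0: 15 d8 15 d8
  t1: 15 20 d8 15
  t2: 15 15 20 d8

RES = [0x15, 0x15, 0x20, 0xd8]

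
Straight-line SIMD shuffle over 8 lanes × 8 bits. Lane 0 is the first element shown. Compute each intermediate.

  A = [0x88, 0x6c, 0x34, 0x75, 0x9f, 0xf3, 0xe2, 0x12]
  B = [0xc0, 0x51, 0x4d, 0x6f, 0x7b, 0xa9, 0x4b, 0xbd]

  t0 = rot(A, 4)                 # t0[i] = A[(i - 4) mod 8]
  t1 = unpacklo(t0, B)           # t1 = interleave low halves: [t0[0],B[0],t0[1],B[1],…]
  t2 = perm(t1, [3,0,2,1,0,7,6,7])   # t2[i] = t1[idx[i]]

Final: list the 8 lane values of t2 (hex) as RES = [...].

  t0: 9f f3 e2 12 88 6c 34 75
  t1: 9f c0 f3 51 e2 4d 12 6f
  t2: 51 9f f3 c0 9f 6f 12 6f

RES = [ 0x51  0x9f  0xf3  0xc0  0x9f  0x6f  0x12  0x6f ]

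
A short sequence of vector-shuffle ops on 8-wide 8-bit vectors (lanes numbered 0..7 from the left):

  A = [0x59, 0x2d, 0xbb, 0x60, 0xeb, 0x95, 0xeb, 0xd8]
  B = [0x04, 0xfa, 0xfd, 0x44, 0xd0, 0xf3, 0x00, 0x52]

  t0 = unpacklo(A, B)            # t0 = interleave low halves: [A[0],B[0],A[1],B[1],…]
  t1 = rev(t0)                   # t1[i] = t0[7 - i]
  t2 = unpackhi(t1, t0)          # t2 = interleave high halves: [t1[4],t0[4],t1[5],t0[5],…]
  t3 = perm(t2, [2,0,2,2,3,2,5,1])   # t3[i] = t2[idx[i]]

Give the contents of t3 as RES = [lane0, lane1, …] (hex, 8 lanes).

→ t0 |59|04|2d|fa|bb|fd|60|44|
→ t1 |44|60|fd|bb|fa|2d|04|59|
→ t2 |fa|bb|2d|fd|04|60|59|44|
→ t3 |2d|fa|2d|2d|fd|2d|60|bb|

RES = [0x2d, 0xfa, 0x2d, 0x2d, 0xfd, 0x2d, 0x60, 0xbb]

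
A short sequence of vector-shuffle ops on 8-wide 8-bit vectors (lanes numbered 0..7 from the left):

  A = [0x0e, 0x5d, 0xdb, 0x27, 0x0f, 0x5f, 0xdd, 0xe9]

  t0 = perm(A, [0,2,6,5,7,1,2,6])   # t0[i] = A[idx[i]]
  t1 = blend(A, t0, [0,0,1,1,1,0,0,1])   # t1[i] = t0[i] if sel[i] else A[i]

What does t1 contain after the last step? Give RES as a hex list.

t0 = [0x0e, 0xdb, 0xdd, 0x5f, 0xe9, 0x5d, 0xdb, 0xdd]
t1 = [0x0e, 0x5d, 0xdd, 0x5f, 0xe9, 0x5f, 0xdd, 0xdd]

RES = [0x0e, 0x5d, 0xdd, 0x5f, 0xe9, 0x5f, 0xdd, 0xdd]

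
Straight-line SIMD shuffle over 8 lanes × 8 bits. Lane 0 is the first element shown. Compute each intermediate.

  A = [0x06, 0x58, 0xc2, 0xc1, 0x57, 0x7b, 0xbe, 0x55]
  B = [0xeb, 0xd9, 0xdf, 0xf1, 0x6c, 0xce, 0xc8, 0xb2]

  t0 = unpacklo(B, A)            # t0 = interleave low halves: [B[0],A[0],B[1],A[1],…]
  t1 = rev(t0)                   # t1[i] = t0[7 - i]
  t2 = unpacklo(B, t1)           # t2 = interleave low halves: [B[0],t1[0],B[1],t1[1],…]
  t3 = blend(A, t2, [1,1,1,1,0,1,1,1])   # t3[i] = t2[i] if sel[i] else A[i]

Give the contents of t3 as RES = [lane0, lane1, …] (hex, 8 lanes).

RES = [0xeb, 0xc1, 0xd9, 0xf1, 0x57, 0xc2, 0xf1, 0xdf]

  t0: eb 06 d9 58 df c2 f1 c1
  t1: c1 f1 c2 df 58 d9 06 eb
  t2: eb c1 d9 f1 df c2 f1 df
  t3: eb c1 d9 f1 57 c2 f1 df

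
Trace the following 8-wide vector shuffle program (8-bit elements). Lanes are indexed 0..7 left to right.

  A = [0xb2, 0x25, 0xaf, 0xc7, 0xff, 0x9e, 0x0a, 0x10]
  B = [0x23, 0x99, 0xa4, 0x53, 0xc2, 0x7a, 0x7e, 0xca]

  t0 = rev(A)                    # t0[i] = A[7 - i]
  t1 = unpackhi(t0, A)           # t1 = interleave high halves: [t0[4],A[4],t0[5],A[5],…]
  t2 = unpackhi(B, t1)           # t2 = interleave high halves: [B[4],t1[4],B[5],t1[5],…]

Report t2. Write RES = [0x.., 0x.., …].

RES = [ 0xc2  0x25  0x7a  0x0a  0x7e  0xb2  0xca  0x10 ]

→ t0 |10|0a|9e|ff|c7|af|25|b2|
→ t1 |c7|ff|af|9e|25|0a|b2|10|
→ t2 |c2|25|7a|0a|7e|b2|ca|10|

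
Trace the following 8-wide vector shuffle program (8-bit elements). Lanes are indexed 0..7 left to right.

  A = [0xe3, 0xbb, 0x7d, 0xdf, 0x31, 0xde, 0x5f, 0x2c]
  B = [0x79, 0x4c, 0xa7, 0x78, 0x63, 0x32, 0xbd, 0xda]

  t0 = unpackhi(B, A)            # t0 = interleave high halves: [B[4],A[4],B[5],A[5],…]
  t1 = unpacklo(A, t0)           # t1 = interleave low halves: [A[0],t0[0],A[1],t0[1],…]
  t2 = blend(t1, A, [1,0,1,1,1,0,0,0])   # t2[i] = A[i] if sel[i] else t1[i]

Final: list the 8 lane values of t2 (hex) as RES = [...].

RES = [ 0xe3  0x63  0x7d  0xdf  0x31  0x32  0xdf  0xde ]

→ t0 |63|31|32|de|bd|5f|da|2c|
→ t1 |e3|63|bb|31|7d|32|df|de|
→ t2 |e3|63|7d|df|31|32|df|de|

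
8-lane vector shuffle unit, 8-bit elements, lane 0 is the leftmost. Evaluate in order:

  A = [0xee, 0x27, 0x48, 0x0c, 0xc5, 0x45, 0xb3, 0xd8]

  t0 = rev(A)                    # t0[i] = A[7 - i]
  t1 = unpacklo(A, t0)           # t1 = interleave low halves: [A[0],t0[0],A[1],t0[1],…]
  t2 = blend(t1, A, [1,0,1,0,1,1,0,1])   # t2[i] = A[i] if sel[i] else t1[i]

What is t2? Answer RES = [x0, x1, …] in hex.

→ t0 |d8|b3|45|c5|0c|48|27|ee|
→ t1 |ee|d8|27|b3|48|45|0c|c5|
→ t2 |ee|d8|48|b3|c5|45|0c|d8|

RES = [0xee, 0xd8, 0x48, 0xb3, 0xc5, 0x45, 0x0c, 0xd8]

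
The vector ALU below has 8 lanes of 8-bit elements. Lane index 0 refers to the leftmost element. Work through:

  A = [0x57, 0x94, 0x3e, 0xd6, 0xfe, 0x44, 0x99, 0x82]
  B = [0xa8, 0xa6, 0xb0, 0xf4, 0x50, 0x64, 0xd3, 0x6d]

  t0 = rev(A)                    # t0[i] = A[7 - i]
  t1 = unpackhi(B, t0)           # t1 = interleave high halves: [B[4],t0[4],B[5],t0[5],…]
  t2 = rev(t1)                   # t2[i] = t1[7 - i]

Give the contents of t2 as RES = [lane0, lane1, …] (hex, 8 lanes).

RES = [0x57, 0x6d, 0x94, 0xd3, 0x3e, 0x64, 0xd6, 0x50]

  t0: 82 99 44 fe d6 3e 94 57
  t1: 50 d6 64 3e d3 94 6d 57
  t2: 57 6d 94 d3 3e 64 d6 50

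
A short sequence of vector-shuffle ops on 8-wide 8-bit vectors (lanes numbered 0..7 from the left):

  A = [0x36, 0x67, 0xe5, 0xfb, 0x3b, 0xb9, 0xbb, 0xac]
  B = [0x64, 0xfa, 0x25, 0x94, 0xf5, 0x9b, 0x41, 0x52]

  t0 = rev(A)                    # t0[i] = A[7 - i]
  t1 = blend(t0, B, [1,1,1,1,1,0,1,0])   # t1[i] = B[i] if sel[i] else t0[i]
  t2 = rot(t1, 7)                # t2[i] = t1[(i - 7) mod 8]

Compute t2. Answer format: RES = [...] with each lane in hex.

RES = [0xfa, 0x25, 0x94, 0xf5, 0xe5, 0x41, 0x36, 0x64]

t0 = [0xac, 0xbb, 0xb9, 0x3b, 0xfb, 0xe5, 0x67, 0x36]
t1 = [0x64, 0xfa, 0x25, 0x94, 0xf5, 0xe5, 0x41, 0x36]
t2 = [0xfa, 0x25, 0x94, 0xf5, 0xe5, 0x41, 0x36, 0x64]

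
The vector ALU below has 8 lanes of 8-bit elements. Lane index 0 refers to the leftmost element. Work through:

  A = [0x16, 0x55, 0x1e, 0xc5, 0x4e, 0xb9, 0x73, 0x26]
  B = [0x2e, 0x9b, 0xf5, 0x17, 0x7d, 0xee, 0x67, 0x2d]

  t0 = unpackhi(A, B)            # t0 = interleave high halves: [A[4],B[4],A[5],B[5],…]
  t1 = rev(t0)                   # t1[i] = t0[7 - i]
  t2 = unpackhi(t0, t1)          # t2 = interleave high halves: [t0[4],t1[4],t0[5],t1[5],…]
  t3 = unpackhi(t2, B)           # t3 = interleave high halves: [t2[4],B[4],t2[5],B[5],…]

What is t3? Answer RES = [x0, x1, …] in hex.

t0 = [0x4e, 0x7d, 0xb9, 0xee, 0x73, 0x67, 0x26, 0x2d]
t1 = [0x2d, 0x26, 0x67, 0x73, 0xee, 0xb9, 0x7d, 0x4e]
t2 = [0x73, 0xee, 0x67, 0xb9, 0x26, 0x7d, 0x2d, 0x4e]
t3 = [0x26, 0x7d, 0x7d, 0xee, 0x2d, 0x67, 0x4e, 0x2d]

RES = [0x26, 0x7d, 0x7d, 0xee, 0x2d, 0x67, 0x4e, 0x2d]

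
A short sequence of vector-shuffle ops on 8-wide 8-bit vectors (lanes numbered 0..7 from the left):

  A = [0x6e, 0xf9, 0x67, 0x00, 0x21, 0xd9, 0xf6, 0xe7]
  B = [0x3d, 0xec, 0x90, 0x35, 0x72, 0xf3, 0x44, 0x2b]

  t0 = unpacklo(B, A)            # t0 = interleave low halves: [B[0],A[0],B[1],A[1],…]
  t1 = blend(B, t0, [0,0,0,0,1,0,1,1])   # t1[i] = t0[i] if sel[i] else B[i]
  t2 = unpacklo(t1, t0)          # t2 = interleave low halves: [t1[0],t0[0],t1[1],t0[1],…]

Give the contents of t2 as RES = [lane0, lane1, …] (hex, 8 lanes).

RES = [ 0x3d  0x3d  0xec  0x6e  0x90  0xec  0x35  0xf9 ]

t0 = [0x3d, 0x6e, 0xec, 0xf9, 0x90, 0x67, 0x35, 0x00]
t1 = [0x3d, 0xec, 0x90, 0x35, 0x90, 0xf3, 0x35, 0x00]
t2 = [0x3d, 0x3d, 0xec, 0x6e, 0x90, 0xec, 0x35, 0xf9]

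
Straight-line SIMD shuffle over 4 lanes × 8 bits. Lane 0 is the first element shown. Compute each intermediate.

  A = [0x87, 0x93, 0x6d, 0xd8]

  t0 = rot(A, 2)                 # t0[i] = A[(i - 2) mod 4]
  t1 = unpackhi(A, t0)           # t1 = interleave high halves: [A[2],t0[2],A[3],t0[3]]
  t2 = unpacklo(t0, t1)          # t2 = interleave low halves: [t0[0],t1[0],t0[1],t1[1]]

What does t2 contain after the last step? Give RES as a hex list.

RES = [0x6d, 0x6d, 0xd8, 0x87]

→ t0 |6d|d8|87|93|
→ t1 |6d|87|d8|93|
→ t2 |6d|6d|d8|87|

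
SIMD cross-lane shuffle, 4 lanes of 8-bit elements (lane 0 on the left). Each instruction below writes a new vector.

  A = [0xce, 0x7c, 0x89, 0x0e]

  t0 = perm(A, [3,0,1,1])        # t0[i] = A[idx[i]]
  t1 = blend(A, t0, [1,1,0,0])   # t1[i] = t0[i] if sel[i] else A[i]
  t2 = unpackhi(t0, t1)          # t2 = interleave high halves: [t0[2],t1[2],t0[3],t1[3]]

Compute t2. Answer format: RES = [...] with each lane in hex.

RES = [0x7c, 0x89, 0x7c, 0x0e]

t0 = [0x0e, 0xce, 0x7c, 0x7c]
t1 = [0x0e, 0xce, 0x89, 0x0e]
t2 = [0x7c, 0x89, 0x7c, 0x0e]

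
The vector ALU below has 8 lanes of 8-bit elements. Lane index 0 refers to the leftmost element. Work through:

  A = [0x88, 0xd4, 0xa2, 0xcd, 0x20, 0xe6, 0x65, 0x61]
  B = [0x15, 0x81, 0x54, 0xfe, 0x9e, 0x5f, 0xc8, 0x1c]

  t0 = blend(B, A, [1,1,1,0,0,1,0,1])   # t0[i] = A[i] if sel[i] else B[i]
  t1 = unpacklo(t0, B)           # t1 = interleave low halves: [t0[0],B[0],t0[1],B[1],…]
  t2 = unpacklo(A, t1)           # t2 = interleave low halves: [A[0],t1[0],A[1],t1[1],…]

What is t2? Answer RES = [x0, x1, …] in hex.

  t0: 88 d4 a2 fe 9e e6 c8 61
  t1: 88 15 d4 81 a2 54 fe fe
  t2: 88 88 d4 15 a2 d4 cd 81

RES = [0x88, 0x88, 0xd4, 0x15, 0xa2, 0xd4, 0xcd, 0x81]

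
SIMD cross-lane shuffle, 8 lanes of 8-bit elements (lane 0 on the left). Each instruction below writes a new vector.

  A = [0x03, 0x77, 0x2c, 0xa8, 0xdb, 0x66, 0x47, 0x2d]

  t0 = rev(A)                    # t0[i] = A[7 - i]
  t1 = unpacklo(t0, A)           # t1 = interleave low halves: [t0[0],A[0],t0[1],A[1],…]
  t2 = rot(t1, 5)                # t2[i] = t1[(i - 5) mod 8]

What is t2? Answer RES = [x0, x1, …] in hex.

RES = [0x77, 0x66, 0x2c, 0xdb, 0xa8, 0x2d, 0x03, 0x47]

t0 = [0x2d, 0x47, 0x66, 0xdb, 0xa8, 0x2c, 0x77, 0x03]
t1 = [0x2d, 0x03, 0x47, 0x77, 0x66, 0x2c, 0xdb, 0xa8]
t2 = [0x77, 0x66, 0x2c, 0xdb, 0xa8, 0x2d, 0x03, 0x47]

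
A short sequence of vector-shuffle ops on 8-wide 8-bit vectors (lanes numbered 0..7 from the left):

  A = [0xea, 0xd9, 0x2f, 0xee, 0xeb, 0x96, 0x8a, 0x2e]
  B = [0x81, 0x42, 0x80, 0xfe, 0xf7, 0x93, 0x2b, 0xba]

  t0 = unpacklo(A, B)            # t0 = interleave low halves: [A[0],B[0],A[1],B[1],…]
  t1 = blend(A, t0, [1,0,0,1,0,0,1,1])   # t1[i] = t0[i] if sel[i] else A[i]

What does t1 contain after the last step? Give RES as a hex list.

t0 = [0xea, 0x81, 0xd9, 0x42, 0x2f, 0x80, 0xee, 0xfe]
t1 = [0xea, 0xd9, 0x2f, 0x42, 0xeb, 0x96, 0xee, 0xfe]

RES = [0xea, 0xd9, 0x2f, 0x42, 0xeb, 0x96, 0xee, 0xfe]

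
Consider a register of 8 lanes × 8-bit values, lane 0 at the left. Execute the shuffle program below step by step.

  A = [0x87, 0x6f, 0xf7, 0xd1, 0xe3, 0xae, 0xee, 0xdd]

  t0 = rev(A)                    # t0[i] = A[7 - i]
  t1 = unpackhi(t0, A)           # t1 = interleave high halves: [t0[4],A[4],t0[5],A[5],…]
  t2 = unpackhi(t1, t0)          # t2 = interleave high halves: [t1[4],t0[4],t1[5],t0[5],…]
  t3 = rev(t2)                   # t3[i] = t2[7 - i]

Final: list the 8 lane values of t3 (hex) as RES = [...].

→ t0 |dd|ee|ae|e3|d1|f7|6f|87|
→ t1 |d1|e3|f7|ae|6f|ee|87|dd|
→ t2 |6f|d1|ee|f7|87|6f|dd|87|
→ t3 |87|dd|6f|87|f7|ee|d1|6f|

RES = [ 0x87  0xdd  0x6f  0x87  0xf7  0xee  0xd1  0x6f ]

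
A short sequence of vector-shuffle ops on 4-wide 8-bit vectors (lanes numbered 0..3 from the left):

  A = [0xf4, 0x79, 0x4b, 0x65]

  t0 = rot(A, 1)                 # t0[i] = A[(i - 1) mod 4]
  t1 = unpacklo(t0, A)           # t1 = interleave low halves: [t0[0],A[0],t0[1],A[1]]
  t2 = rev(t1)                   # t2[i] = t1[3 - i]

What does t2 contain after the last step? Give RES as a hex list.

t0 = [0x65, 0xf4, 0x79, 0x4b]
t1 = [0x65, 0xf4, 0xf4, 0x79]
t2 = [0x79, 0xf4, 0xf4, 0x65]

RES = [0x79, 0xf4, 0xf4, 0x65]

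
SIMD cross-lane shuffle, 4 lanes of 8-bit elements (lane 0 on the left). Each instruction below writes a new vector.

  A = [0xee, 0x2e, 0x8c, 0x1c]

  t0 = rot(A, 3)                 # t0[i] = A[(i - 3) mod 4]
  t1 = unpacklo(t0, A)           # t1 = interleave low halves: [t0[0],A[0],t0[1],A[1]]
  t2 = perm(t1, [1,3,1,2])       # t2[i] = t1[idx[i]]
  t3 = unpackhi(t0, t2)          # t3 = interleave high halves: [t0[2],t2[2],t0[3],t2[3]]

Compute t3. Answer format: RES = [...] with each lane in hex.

RES = [ 0x1c  0xee  0xee  0x8c ]

t0 = [0x2e, 0x8c, 0x1c, 0xee]
t1 = [0x2e, 0xee, 0x8c, 0x2e]
t2 = [0xee, 0x2e, 0xee, 0x8c]
t3 = [0x1c, 0xee, 0xee, 0x8c]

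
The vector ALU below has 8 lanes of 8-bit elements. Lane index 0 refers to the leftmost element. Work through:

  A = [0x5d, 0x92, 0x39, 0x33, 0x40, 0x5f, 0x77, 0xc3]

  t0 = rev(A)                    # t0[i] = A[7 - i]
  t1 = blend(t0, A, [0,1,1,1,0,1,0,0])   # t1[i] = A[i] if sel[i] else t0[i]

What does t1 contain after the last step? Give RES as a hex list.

RES = [ 0xc3  0x92  0x39  0x33  0x33  0x5f  0x92  0x5d ]

t0 = [0xc3, 0x77, 0x5f, 0x40, 0x33, 0x39, 0x92, 0x5d]
t1 = [0xc3, 0x92, 0x39, 0x33, 0x33, 0x5f, 0x92, 0x5d]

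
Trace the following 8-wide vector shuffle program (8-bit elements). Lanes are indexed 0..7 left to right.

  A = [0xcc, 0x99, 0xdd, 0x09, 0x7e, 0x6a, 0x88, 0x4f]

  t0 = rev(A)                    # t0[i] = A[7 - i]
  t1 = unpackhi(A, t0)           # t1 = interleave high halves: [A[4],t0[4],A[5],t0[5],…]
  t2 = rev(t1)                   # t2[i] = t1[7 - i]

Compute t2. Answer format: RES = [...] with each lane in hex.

→ t0 |4f|88|6a|7e|09|dd|99|cc|
→ t1 |7e|09|6a|dd|88|99|4f|cc|
→ t2 |cc|4f|99|88|dd|6a|09|7e|

RES = [ 0xcc  0x4f  0x99  0x88  0xdd  0x6a  0x09  0x7e ]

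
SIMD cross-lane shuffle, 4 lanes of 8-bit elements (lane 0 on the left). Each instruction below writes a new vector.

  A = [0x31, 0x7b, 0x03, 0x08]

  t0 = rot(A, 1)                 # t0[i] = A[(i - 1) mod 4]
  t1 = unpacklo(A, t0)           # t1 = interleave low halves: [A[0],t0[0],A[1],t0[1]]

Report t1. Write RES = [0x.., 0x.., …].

RES = [ 0x31  0x08  0x7b  0x31 ]

→ t0 |08|31|7b|03|
→ t1 |31|08|7b|31|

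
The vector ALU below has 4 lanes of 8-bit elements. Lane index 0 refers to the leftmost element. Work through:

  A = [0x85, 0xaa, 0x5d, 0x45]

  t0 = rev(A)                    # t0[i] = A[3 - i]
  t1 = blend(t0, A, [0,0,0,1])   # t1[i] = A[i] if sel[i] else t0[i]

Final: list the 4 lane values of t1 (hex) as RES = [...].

RES = [ 0x45  0x5d  0xaa  0x45 ]

  t0: 45 5d aa 85
  t1: 45 5d aa 45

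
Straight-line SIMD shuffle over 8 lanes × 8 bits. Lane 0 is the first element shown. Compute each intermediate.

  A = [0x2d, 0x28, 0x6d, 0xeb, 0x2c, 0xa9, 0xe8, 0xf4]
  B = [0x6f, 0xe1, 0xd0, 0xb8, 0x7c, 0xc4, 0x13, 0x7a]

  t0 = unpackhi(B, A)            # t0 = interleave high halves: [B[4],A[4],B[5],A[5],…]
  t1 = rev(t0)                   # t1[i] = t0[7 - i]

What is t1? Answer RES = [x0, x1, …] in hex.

RES = [0xf4, 0x7a, 0xe8, 0x13, 0xa9, 0xc4, 0x2c, 0x7c]

  t0: 7c 2c c4 a9 13 e8 7a f4
  t1: f4 7a e8 13 a9 c4 2c 7c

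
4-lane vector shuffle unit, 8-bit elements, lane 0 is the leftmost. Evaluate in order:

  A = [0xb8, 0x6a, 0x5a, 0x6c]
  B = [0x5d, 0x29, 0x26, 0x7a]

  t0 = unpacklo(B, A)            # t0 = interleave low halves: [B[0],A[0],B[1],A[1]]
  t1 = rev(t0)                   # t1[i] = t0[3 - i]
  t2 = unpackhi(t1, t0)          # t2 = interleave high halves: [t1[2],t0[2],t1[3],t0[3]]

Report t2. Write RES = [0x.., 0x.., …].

RES = [0xb8, 0x29, 0x5d, 0x6a]

→ t0 |5d|b8|29|6a|
→ t1 |6a|29|b8|5d|
→ t2 |b8|29|5d|6a|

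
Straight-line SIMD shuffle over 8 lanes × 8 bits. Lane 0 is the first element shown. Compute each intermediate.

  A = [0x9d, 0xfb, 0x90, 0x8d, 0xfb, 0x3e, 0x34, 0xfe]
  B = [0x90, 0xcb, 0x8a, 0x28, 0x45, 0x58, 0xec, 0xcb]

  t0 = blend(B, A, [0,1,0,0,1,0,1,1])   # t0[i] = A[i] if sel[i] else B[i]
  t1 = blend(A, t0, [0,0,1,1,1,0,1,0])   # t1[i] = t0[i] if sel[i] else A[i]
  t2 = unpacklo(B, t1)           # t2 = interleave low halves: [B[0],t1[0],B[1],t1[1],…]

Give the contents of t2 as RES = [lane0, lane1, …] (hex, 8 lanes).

RES = [ 0x90  0x9d  0xcb  0xfb  0x8a  0x8a  0x28  0x28 ]

t0 = [0x90, 0xfb, 0x8a, 0x28, 0xfb, 0x58, 0x34, 0xfe]
t1 = [0x9d, 0xfb, 0x8a, 0x28, 0xfb, 0x3e, 0x34, 0xfe]
t2 = [0x90, 0x9d, 0xcb, 0xfb, 0x8a, 0x8a, 0x28, 0x28]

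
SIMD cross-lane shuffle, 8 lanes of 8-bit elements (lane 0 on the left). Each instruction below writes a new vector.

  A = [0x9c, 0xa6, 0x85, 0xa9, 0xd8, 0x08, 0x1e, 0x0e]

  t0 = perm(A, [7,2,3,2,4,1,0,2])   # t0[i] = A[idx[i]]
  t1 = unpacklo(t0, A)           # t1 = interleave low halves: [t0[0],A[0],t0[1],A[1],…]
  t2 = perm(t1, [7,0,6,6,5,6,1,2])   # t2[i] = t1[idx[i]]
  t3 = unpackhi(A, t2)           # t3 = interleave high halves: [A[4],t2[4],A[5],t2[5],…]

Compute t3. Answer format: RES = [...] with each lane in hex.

→ t0 |0e|85|a9|85|d8|a6|9c|85|
→ t1 |0e|9c|85|a6|a9|85|85|a9|
→ t2 |a9|0e|85|85|85|85|9c|85|
→ t3 |d8|85|08|85|1e|9c|0e|85|

RES = [0xd8, 0x85, 0x08, 0x85, 0x1e, 0x9c, 0x0e, 0x85]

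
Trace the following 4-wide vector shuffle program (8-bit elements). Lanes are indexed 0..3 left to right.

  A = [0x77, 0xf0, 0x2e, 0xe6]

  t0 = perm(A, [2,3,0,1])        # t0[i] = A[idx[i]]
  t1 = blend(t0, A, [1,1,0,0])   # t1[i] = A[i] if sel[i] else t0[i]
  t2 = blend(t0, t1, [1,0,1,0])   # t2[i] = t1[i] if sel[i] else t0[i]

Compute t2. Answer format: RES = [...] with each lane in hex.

RES = [0x77, 0xe6, 0x77, 0xf0]

t0 = [0x2e, 0xe6, 0x77, 0xf0]
t1 = [0x77, 0xf0, 0x77, 0xf0]
t2 = [0x77, 0xe6, 0x77, 0xf0]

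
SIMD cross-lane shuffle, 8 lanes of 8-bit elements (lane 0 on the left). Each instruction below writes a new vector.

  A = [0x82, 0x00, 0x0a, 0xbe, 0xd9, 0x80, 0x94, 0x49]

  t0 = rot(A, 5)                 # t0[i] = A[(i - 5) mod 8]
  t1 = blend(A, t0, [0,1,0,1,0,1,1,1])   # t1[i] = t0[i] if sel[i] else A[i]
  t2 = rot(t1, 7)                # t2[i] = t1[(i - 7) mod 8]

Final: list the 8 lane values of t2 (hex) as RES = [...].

t0 = [0xbe, 0xd9, 0x80, 0x94, 0x49, 0x82, 0x00, 0x0a]
t1 = [0x82, 0xd9, 0x0a, 0x94, 0xd9, 0x82, 0x00, 0x0a]
t2 = [0xd9, 0x0a, 0x94, 0xd9, 0x82, 0x00, 0x0a, 0x82]

RES = [ 0xd9  0x0a  0x94  0xd9  0x82  0x00  0x0a  0x82 ]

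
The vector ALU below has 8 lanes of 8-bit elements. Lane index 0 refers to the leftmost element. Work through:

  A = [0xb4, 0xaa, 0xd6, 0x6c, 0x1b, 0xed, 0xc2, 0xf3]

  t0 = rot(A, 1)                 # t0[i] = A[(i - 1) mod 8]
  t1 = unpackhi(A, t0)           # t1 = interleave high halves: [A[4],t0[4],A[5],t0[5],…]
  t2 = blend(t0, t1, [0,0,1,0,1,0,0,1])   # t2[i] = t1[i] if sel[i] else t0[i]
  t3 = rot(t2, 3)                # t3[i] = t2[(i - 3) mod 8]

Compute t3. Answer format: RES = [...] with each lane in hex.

RES = [ 0x1b  0xed  0xc2  0xf3  0xb4  0xed  0xd6  0xc2 ]

→ t0 |f3|b4|aa|d6|6c|1b|ed|c2|
→ t1 |1b|6c|ed|1b|c2|ed|f3|c2|
→ t2 |f3|b4|ed|d6|c2|1b|ed|c2|
→ t3 |1b|ed|c2|f3|b4|ed|d6|c2|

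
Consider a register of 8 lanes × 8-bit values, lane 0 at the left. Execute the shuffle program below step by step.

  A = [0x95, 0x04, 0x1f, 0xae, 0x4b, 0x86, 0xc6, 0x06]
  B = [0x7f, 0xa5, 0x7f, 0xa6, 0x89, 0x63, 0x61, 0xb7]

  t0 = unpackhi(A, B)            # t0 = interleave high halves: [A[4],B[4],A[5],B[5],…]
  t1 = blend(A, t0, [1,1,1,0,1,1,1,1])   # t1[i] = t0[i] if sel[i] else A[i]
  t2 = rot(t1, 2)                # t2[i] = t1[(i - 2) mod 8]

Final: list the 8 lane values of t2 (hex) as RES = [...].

t0 = [0x4b, 0x89, 0x86, 0x63, 0xc6, 0x61, 0x06, 0xb7]
t1 = [0x4b, 0x89, 0x86, 0xae, 0xc6, 0x61, 0x06, 0xb7]
t2 = [0x06, 0xb7, 0x4b, 0x89, 0x86, 0xae, 0xc6, 0x61]

RES = [0x06, 0xb7, 0x4b, 0x89, 0x86, 0xae, 0xc6, 0x61]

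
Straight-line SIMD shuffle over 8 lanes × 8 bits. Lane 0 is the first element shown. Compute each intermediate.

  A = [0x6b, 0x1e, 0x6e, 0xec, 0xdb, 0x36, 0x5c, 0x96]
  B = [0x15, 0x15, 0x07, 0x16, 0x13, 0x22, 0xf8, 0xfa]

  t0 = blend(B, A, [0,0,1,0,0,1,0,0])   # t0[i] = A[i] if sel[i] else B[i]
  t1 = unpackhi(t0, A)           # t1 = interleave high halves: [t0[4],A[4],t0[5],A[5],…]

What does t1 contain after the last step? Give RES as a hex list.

RES = [0x13, 0xdb, 0x36, 0x36, 0xf8, 0x5c, 0xfa, 0x96]

t0 = [0x15, 0x15, 0x6e, 0x16, 0x13, 0x36, 0xf8, 0xfa]
t1 = [0x13, 0xdb, 0x36, 0x36, 0xf8, 0x5c, 0xfa, 0x96]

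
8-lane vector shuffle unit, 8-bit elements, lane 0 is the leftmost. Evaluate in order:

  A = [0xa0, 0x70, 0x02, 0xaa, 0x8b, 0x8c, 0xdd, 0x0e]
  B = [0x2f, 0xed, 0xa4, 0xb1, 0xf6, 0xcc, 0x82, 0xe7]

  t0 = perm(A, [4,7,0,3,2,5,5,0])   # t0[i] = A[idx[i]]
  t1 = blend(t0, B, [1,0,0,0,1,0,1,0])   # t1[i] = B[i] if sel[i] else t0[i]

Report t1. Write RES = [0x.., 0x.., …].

  t0: 8b 0e a0 aa 02 8c 8c a0
  t1: 2f 0e a0 aa f6 8c 82 a0

RES = [0x2f, 0x0e, 0xa0, 0xaa, 0xf6, 0x8c, 0x82, 0xa0]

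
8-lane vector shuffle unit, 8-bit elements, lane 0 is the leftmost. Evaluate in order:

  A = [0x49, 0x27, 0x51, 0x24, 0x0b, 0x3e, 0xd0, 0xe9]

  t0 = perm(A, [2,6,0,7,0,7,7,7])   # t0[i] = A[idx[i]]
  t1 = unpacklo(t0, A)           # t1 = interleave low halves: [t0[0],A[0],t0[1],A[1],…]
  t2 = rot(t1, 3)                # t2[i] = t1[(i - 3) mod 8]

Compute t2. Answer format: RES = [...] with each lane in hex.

RES = [0x51, 0xe9, 0x24, 0x51, 0x49, 0xd0, 0x27, 0x49]

t0 = [0x51, 0xd0, 0x49, 0xe9, 0x49, 0xe9, 0xe9, 0xe9]
t1 = [0x51, 0x49, 0xd0, 0x27, 0x49, 0x51, 0xe9, 0x24]
t2 = [0x51, 0xe9, 0x24, 0x51, 0x49, 0xd0, 0x27, 0x49]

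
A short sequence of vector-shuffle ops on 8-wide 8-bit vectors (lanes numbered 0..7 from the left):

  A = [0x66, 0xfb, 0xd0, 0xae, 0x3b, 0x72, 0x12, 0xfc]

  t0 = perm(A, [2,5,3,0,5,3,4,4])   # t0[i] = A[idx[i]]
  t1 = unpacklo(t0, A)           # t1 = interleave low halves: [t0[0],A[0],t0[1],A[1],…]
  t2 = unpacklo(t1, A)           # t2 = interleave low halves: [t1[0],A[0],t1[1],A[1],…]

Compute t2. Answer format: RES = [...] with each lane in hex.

RES = [0xd0, 0x66, 0x66, 0xfb, 0x72, 0xd0, 0xfb, 0xae]

→ t0 |d0|72|ae|66|72|ae|3b|3b|
→ t1 |d0|66|72|fb|ae|d0|66|ae|
→ t2 |d0|66|66|fb|72|d0|fb|ae|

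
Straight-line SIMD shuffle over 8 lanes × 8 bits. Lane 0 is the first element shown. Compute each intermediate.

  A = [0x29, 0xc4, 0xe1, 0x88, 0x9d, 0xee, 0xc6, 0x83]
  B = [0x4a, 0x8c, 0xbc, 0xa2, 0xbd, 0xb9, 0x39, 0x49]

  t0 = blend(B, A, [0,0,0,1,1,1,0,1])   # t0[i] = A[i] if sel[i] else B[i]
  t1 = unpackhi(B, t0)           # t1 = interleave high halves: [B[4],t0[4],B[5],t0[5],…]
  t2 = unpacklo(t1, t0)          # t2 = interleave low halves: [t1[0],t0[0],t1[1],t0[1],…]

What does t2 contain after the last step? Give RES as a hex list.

  t0: 4a 8c bc 88 9d ee 39 83
  t1: bd 9d b9 ee 39 39 49 83
  t2: bd 4a 9d 8c b9 bc ee 88

RES = [ 0xbd  0x4a  0x9d  0x8c  0xb9  0xbc  0xee  0x88 ]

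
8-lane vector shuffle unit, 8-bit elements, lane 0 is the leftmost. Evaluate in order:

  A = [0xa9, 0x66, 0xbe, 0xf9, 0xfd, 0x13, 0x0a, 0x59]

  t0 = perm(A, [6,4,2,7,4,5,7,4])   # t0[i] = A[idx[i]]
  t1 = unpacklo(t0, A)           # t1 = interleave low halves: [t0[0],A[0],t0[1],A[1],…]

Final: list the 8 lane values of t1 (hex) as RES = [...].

RES = [0x0a, 0xa9, 0xfd, 0x66, 0xbe, 0xbe, 0x59, 0xf9]

→ t0 |0a|fd|be|59|fd|13|59|fd|
→ t1 |0a|a9|fd|66|be|be|59|f9|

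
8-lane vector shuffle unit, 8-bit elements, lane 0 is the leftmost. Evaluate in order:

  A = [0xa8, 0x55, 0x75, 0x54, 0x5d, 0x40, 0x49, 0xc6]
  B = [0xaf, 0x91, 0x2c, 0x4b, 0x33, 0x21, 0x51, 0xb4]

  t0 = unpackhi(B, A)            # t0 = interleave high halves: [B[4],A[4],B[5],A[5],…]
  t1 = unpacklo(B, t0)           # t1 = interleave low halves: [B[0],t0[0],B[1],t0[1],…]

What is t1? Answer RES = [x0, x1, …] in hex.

RES = [0xaf, 0x33, 0x91, 0x5d, 0x2c, 0x21, 0x4b, 0x40]

t0 = [0x33, 0x5d, 0x21, 0x40, 0x51, 0x49, 0xb4, 0xc6]
t1 = [0xaf, 0x33, 0x91, 0x5d, 0x2c, 0x21, 0x4b, 0x40]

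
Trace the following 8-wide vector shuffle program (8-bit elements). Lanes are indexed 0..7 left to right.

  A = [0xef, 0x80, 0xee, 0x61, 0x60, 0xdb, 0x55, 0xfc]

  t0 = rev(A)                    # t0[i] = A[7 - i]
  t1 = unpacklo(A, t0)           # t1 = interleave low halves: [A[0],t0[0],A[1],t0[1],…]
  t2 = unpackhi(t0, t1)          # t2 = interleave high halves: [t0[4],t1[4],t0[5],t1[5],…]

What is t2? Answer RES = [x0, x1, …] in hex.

t0 = [0xfc, 0x55, 0xdb, 0x60, 0x61, 0xee, 0x80, 0xef]
t1 = [0xef, 0xfc, 0x80, 0x55, 0xee, 0xdb, 0x61, 0x60]
t2 = [0x61, 0xee, 0xee, 0xdb, 0x80, 0x61, 0xef, 0x60]

RES = [ 0x61  0xee  0xee  0xdb  0x80  0x61  0xef  0x60 ]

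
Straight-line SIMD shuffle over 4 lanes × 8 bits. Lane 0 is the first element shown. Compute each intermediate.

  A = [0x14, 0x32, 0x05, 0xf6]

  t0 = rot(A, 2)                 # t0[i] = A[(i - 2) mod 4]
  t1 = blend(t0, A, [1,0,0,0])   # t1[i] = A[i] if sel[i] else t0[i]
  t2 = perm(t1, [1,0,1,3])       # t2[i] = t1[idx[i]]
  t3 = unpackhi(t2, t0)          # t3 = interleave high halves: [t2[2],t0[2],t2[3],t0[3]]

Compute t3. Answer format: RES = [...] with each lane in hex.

  t0: 05 f6 14 32
  t1: 14 f6 14 32
  t2: f6 14 f6 32
  t3: f6 14 32 32

RES = [0xf6, 0x14, 0x32, 0x32]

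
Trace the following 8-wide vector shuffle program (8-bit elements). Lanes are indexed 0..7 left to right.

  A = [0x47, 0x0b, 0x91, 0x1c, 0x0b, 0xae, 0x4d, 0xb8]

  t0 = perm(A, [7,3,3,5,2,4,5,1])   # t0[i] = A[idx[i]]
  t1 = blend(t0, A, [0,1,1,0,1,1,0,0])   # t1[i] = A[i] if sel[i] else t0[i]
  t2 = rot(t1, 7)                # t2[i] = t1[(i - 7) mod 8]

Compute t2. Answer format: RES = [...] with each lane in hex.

t0 = [0xb8, 0x1c, 0x1c, 0xae, 0x91, 0x0b, 0xae, 0x0b]
t1 = [0xb8, 0x0b, 0x91, 0xae, 0x0b, 0xae, 0xae, 0x0b]
t2 = [0x0b, 0x91, 0xae, 0x0b, 0xae, 0xae, 0x0b, 0xb8]

RES = [ 0x0b  0x91  0xae  0x0b  0xae  0xae  0x0b  0xb8 ]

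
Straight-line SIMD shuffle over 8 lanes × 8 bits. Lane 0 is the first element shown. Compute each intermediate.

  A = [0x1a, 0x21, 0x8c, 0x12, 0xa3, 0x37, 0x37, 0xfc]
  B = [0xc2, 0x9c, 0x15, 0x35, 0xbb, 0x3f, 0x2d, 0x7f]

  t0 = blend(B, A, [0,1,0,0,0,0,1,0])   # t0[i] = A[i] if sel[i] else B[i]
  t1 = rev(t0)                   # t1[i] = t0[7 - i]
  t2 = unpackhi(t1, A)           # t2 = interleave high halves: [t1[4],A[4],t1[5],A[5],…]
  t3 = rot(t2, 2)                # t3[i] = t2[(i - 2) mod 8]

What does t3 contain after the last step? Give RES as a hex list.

RES = [ 0xc2  0xfc  0x35  0xa3  0x15  0x37  0x21  0x37 ]

t0 = [0xc2, 0x21, 0x15, 0x35, 0xbb, 0x3f, 0x37, 0x7f]
t1 = [0x7f, 0x37, 0x3f, 0xbb, 0x35, 0x15, 0x21, 0xc2]
t2 = [0x35, 0xa3, 0x15, 0x37, 0x21, 0x37, 0xc2, 0xfc]
t3 = [0xc2, 0xfc, 0x35, 0xa3, 0x15, 0x37, 0x21, 0x37]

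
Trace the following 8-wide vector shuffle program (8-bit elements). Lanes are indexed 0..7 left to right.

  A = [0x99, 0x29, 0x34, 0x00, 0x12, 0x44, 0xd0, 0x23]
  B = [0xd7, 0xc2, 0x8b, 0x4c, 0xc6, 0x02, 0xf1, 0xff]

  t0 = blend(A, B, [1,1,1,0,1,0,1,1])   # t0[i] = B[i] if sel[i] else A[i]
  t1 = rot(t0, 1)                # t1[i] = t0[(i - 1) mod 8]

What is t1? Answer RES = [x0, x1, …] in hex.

  t0: d7 c2 8b 00 c6 44 f1 ff
  t1: ff d7 c2 8b 00 c6 44 f1

RES = [0xff, 0xd7, 0xc2, 0x8b, 0x00, 0xc6, 0x44, 0xf1]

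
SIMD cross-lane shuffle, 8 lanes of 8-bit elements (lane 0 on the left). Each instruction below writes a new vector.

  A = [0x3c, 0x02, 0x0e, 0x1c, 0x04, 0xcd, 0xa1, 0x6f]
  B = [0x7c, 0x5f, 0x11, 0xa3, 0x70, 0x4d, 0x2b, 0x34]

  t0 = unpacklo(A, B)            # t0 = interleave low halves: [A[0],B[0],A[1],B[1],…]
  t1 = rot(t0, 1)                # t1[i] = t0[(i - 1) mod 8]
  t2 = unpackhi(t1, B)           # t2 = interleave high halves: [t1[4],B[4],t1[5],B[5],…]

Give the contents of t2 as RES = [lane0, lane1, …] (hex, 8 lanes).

RES = [0x5f, 0x70, 0x0e, 0x4d, 0x11, 0x2b, 0x1c, 0x34]

  t0: 3c 7c 02 5f 0e 11 1c a3
  t1: a3 3c 7c 02 5f 0e 11 1c
  t2: 5f 70 0e 4d 11 2b 1c 34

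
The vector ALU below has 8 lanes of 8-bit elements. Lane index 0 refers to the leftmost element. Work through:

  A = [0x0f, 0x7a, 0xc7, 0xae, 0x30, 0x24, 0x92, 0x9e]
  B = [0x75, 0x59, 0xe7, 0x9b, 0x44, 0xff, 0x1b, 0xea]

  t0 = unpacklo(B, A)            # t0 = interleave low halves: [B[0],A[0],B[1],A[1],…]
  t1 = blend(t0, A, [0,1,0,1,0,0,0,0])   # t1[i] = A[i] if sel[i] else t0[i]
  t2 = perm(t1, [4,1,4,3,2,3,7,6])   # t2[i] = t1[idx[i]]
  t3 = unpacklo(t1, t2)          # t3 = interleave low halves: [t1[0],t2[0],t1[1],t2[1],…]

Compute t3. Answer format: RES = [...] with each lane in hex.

RES = [ 0x75  0xe7  0x7a  0x7a  0x59  0xe7  0xae  0xae ]

t0 = [0x75, 0x0f, 0x59, 0x7a, 0xe7, 0xc7, 0x9b, 0xae]
t1 = [0x75, 0x7a, 0x59, 0xae, 0xe7, 0xc7, 0x9b, 0xae]
t2 = [0xe7, 0x7a, 0xe7, 0xae, 0x59, 0xae, 0xae, 0x9b]
t3 = [0x75, 0xe7, 0x7a, 0x7a, 0x59, 0xe7, 0xae, 0xae]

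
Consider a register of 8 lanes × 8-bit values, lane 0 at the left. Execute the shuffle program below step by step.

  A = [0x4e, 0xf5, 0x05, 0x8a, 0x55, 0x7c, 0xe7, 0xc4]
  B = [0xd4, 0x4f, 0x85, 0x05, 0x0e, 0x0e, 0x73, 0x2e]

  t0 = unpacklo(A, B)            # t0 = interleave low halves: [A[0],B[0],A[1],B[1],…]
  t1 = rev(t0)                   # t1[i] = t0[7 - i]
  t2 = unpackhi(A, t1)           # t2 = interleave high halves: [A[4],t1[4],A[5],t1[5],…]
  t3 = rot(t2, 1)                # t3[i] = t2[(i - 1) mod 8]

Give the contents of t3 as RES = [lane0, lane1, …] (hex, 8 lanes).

RES = [0x4e, 0x55, 0x4f, 0x7c, 0xf5, 0xe7, 0xd4, 0xc4]

→ t0 |4e|d4|f5|4f|05|85|8a|05|
→ t1 |05|8a|85|05|4f|f5|d4|4e|
→ t2 |55|4f|7c|f5|e7|d4|c4|4e|
→ t3 |4e|55|4f|7c|f5|e7|d4|c4|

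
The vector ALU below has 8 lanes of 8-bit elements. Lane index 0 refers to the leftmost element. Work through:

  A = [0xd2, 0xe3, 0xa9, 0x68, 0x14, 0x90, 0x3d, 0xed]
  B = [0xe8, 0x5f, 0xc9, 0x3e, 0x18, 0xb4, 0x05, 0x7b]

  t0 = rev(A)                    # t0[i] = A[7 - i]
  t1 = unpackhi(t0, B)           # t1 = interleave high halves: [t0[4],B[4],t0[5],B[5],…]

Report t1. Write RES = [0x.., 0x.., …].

RES = [ 0x68  0x18  0xa9  0xb4  0xe3  0x05  0xd2  0x7b ]

  t0: ed 3d 90 14 68 a9 e3 d2
  t1: 68 18 a9 b4 e3 05 d2 7b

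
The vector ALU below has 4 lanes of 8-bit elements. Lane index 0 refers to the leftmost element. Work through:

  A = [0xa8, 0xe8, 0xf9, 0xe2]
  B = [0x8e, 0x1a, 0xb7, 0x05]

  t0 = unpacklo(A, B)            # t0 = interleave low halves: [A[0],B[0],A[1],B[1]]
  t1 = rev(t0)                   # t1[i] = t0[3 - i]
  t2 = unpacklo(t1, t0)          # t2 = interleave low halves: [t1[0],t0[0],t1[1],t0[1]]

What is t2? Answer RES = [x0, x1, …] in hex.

RES = [ 0x1a  0xa8  0xe8  0x8e ]

→ t0 |a8|8e|e8|1a|
→ t1 |1a|e8|8e|a8|
→ t2 |1a|a8|e8|8e|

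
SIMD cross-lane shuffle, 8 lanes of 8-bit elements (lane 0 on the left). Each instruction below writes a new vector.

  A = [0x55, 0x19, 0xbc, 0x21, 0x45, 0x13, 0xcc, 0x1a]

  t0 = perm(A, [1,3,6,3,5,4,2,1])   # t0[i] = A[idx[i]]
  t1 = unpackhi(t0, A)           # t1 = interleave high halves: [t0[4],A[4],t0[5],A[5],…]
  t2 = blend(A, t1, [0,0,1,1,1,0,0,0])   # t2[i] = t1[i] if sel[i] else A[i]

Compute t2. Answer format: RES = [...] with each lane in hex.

RES = [0x55, 0x19, 0x45, 0x13, 0xbc, 0x13, 0xcc, 0x1a]

  t0: 19 21 cc 21 13 45 bc 19
  t1: 13 45 45 13 bc cc 19 1a
  t2: 55 19 45 13 bc 13 cc 1a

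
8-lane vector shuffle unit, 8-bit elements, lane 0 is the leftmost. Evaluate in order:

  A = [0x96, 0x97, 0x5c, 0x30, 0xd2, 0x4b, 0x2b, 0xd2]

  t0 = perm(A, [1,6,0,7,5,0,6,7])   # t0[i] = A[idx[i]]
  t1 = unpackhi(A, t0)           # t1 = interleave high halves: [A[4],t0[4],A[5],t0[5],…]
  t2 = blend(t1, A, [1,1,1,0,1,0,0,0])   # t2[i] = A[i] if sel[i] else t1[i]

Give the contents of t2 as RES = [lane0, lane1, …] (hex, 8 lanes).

t0 = [0x97, 0x2b, 0x96, 0xd2, 0x4b, 0x96, 0x2b, 0xd2]
t1 = [0xd2, 0x4b, 0x4b, 0x96, 0x2b, 0x2b, 0xd2, 0xd2]
t2 = [0x96, 0x97, 0x5c, 0x96, 0xd2, 0x2b, 0xd2, 0xd2]

RES = [0x96, 0x97, 0x5c, 0x96, 0xd2, 0x2b, 0xd2, 0xd2]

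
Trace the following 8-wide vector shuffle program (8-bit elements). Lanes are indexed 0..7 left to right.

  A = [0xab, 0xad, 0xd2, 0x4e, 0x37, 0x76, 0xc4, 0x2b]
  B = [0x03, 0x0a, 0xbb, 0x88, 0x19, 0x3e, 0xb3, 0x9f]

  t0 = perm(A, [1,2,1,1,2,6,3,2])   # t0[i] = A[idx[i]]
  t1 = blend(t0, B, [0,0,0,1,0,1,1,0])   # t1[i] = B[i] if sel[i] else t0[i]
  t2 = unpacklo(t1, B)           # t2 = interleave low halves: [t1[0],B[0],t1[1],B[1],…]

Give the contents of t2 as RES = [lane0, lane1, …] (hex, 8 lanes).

→ t0 |ad|d2|ad|ad|d2|c4|4e|d2|
→ t1 |ad|d2|ad|88|d2|3e|b3|d2|
→ t2 |ad|03|d2|0a|ad|bb|88|88|

RES = [0xad, 0x03, 0xd2, 0x0a, 0xad, 0xbb, 0x88, 0x88]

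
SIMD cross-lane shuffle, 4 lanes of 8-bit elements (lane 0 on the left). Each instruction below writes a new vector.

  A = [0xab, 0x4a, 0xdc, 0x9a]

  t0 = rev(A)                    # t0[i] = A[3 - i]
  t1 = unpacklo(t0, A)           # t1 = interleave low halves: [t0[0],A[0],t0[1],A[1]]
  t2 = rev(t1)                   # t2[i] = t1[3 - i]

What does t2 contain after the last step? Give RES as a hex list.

RES = [0x4a, 0xdc, 0xab, 0x9a]

t0 = [0x9a, 0xdc, 0x4a, 0xab]
t1 = [0x9a, 0xab, 0xdc, 0x4a]
t2 = [0x4a, 0xdc, 0xab, 0x9a]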